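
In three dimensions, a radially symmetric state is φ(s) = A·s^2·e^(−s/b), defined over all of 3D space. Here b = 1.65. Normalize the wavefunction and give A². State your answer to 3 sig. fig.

The normalization condition is ∫|φ|² 4πs² ds = 1 from 0 to ∞.
(Spherical symmetry: dV = 4πs² ds.)
The integral (without the A² prefactor) comes out to 45·π·b^7/2.
Substituting b = 1.65 gives A² = 0.0004249, so A = 0.02061.

A^2 ≈ 0.000425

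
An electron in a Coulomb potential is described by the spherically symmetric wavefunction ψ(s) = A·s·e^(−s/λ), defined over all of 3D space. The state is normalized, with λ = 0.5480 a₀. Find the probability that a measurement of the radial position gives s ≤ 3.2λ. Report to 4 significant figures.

P ≈ 0.7649

P = ∫ |ψ|² 4πs² ds over s ≤ 3.2λ.
Normalization gives A² = 1/(3·π·λ^5).
Let u = s/λ; then A², 4π and the length scale all cancel, so P = ∫_{0}^{3.2} u^4·e^(-2·u) du ÷ ∫_{0}^{∞} u^4·e^(-2·u) du.
With ∫ u^4·e^(-2·u) du = -(u^4/2 + u^3 + 3·u^2/2 + 3·u/2 + 3/4)·e^(-2·u) + C, the region integral is ≈ 0.573697 and the full one is 3/4.
The region integral divided by the full integral gives P = 0.76493.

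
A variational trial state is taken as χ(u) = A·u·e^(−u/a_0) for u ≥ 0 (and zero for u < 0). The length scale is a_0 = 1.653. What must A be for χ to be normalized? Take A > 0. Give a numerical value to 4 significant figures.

A ≈ 0.9411

We need A² ∫|f|² du = 1, taking the integral from 0 to ∞.
Using ∫₀^∞ uⁿ e^(−αu) du = n!/αⁿ⁺¹, the integral (without the A² prefactor) comes out to a_0^3/4.
So A² = (a_0^3/4)^(−1).
Plugging in a_0 = 1.653 yields A = 0.94107.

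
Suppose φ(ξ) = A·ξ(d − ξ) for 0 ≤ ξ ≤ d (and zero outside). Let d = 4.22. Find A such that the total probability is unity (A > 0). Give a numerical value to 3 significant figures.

A ≈ 0.150

The normalization condition is ∫|φ|² dξ = 1 from 0 to d.
Expanding the polynomial and integrating term by term, ∫|φ|² dξ = A²·(d^5/30).
Setting this equal to 1 gives A² = 1/(d^5/30).
Plugging in d = 4.22 yields A = 0.1497.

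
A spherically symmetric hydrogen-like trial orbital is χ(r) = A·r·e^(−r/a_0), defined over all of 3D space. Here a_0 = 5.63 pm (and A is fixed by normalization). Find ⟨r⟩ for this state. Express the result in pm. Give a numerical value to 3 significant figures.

The expectation value is the |χ|²-weighted average of r: ∫ r|χ|² 4πr² dr.
With ∫₀^∞ r^5 e^(−αr) dr = 5!/α^6, since the A² factors cancel between numerator and denominator, ⟨r⟩ = 5·a_0/2.
With a_0 = 5.63, ⟨r⟩ = 14.08.

⟨r⟩ ≈ 14.1 pm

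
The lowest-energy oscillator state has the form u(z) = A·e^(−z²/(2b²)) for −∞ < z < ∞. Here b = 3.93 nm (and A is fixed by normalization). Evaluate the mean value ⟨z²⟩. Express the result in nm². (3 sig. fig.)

⟨z²⟩ = ∫ z^2 |u|² dz over the full domain.
Evaluating both integrals, ⟨z²⟩ = b^2/2.
Putting b = 3.93 gives 7.722.

⟨z^2⟩ ≈ 7.72 nm^2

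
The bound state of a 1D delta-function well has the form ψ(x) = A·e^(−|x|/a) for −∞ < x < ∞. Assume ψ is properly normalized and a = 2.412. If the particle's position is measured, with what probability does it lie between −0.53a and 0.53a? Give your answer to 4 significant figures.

P ≈ 0.6535

The probability is P = ∫ |ψ|² dx over [−0.53a, 0.53a].
The normalization integral ∫|ψ|²dx over the whole domain equals a·A², and A² cancels in the ratio.
Both integrals are even about x = 0, so only the x ≥ 0 halves are needed (the factors of 2 cancel). In terms of u = x/a (A² and the length scale cancel between numerator and denominator), P = [∫_{0}^{0.53} e^(-2·u) du] / [∫_{0}^{∞} e^(-2·u) du].
Using ∫ e^(-2·u) du = -e^(-2·u)/2, the numerator is 1/2 - e^(-53/50)/2 and the denominator is 1/2.
This works out to P = 0.65354.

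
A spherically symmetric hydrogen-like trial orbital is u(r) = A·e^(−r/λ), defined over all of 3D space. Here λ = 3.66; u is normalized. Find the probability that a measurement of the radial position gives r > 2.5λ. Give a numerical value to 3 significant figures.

With dV = 4πr²dr, the probability is ∫|u|² dV over r > 2.5λ.
Normalization gives A² = 1/(π·λ^3).
Substituting t = r/λ, A², 4π and the length scale all cancel in the ratio: P = ∫_{2.5}^{∞} t^2·e^(-2·t) dt / ∫_{0}^{∞} t^2·e^(-2·t) dt.
Using ∫ t^2·e^(-2·t) dt = -(2·t^2 + 2·t + 1)·e^(-2·t)/4, the numerator is 37·e^(-5)/8 and the denominator is 1/4.
The region integral divided by the full integral gives P = 0.1247.

P ≈ 0.125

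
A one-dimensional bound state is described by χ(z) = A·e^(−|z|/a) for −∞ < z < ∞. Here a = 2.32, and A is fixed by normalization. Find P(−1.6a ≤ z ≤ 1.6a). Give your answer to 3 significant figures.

P ≈ 0.959

The probability is P = ∫ |χ|² dz over [−1.6a, 1.6a].
Since A² = 1/(a), this is the region integral divided by the full normalization integral.
By symmetry take twice the z ≥ 0 contribution in numerator and denominator; the 2's cancel. Let u = z/a; then A² and the length scale cancel, so P = ∫_{0}^{1.6} e^(-2·u) du ÷ ∫_{0}^{∞} e^(-2·u) du.
Using ∫ e^(-2·u) du = -e^(-2·u)/2, the numerator is 1/2 - e^(-16/5)/2 and the denominator is 1/2.
The result is P = 0.9592.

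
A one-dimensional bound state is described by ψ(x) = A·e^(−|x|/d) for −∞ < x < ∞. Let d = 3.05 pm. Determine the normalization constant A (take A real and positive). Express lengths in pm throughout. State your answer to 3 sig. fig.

A ≈ 0.573 pm^(-1/2)

Require ∫ |ψ|² dx = 1 over the whole domain.
With ∫₀^∞ x^0 e^(−αx) dx = 0!/α^1, the integral (without the A² prefactor) comes out to d.
Plugging in d = 3.05 yields A = 0.5726.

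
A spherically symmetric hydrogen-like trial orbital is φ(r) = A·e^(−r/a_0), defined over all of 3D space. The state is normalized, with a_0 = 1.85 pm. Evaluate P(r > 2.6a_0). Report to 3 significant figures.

Integrate the radial probability density 4πr²|φ|² over r > 2.6a_0.
Normalization gives A² = 1/(π·a_0^3).
Substituting u = r/a_0, A², 4π and the length scale all cancel in the ratio: P = ∫_{2.6}^{∞} u^2·e^(-2·u) du / ∫_{0}^{∞} u^2·e^(-2·u) du.
Using ∫ u^2·e^(-2·u) du = -(2·u^2 + 2·u + 1)·e^(-2·u)/4, the numerator is 493·e^(-26/5)/100 and the denominator is 1/4.
This evaluates to P = 0.1088.

P ≈ 0.109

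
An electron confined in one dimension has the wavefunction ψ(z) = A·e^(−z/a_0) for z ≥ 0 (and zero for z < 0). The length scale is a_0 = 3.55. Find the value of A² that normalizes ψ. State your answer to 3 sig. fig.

Require ∫ |ψ|² dz = 1 over the whole domain.
The integral (without the A² prefactor) comes out to a_0/2.
Hence A² = 1/[a_0/2].
Substituting a_0 = 3.55 gives A² = 0.5634, so A = 0.7506.

A^2 ≈ 0.563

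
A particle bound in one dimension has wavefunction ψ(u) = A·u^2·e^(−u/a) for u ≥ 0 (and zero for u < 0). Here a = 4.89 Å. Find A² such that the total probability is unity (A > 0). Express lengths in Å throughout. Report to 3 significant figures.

A^2 ≈ 0.000477 Å^(-5)

Normalization requires ∫|ψ|² du = 1, integrated from 0 to ∞.
Recall ∫₀^∞ u^m e^(−u/β) du = m!·β^(m+1), with ψ = A·u^2·e^(−u/a), the integral evaluates to A²·[3·a^5/4].
So A² = (3·a^5/4)^(−1).
Substituting a = 4.89 gives A² = 0.0004769, so A = 0.02184.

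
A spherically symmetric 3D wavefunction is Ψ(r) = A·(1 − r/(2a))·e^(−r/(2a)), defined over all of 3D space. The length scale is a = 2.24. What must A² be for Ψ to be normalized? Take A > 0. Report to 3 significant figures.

Require ∫ |Ψ|² 4πr² dr = 1 over the whole domain.
In 3D with spherical symmetry the volume element is 4πr² dr.
With ∫₀^∞ r^4 e^(−αr) dr = 4!/α^5, the integral (without the A² prefactor) comes out to 8·π·a^3.
Setting this equal to 1 gives A² = 1/(8·π·a^3).
Substituting a = 2.24 gives A² = 0.003540, so A = 0.05950.

A^2 ≈ 0.00354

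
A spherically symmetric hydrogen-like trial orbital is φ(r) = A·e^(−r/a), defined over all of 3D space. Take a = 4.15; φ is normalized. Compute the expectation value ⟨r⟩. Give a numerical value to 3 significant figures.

⟨r⟩ ≈ 6.23

The expectation value is the |φ|²-weighted average of r: ∫ r|φ|² 4πr² dr.
With ∫₀^∞ r^3 e^(−αr) dr = 3!/α^4, the ratio of the moment integral to the normalization integral gives ⟨r⟩ = 3·a/2.
With a = 4.15, ⟨r⟩ = 6.225.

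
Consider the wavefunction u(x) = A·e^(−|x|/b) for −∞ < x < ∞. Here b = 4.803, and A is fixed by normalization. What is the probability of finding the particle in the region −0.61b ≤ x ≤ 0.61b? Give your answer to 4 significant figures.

|u|² is the probability density, so P = ∫_{−0.61b}^{0.61b} |u|² dx.
With A² fixed by ∫|u|² = 1, i.e. A² = (b)^(−1), substitute and integrate.
Both integrals are even about x = 0, so only the x ≥ 0 halves are needed (the factors of 2 cancel). Substituting t = x/b, A² and the length scale cancel in the ratio: P = ∫_{0}^{0.61} e^(-2·t) dt / ∫_{0}^{∞} e^(-2·t) dt.
Using ∫ e^(-2·t) dt = -e^(-2·t)/2, the numerator is 1/2 - e^(-61/50)/2 and the denominator is 1/2.
This works out to P = 0.70477.

P ≈ 0.7048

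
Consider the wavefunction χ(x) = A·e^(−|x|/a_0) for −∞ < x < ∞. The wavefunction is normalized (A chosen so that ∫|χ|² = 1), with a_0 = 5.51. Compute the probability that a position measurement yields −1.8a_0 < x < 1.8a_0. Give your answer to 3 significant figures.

P ≈ 0.973

|χ|² is the probability density, so P = ∫_{−1.8a_0}^{1.8a_0} |χ|² dx.
With A² fixed by ∫|χ|² = 1, i.e. A² = (a_0)^(−1), substitute and integrate.
By symmetry take twice the x ≥ 0 contribution in numerator and denominator; the 2's cancel. Let u = x/a_0; then A² and the length scale cancel, so P = ∫_{0}^{1.8} e^(-2·u) du ÷ ∫_{0}^{∞} e^(-2·u) du.
An antiderivative of e^(-2·u) is -e^(-2·u)/2; evaluating from 0 to 1.8 gives 1/2 - e^(-18/5)/2, while the full integral is 1/2.
The result is P = 0.9727.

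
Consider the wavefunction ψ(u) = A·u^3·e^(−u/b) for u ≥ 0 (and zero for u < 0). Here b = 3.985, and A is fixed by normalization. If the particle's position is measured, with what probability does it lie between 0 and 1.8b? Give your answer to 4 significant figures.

P ≈ 0.07327

P = ∫_{0}^{1.8b} |ψ(u)|² du.
Since A² = 1/(45·b^7/8), this is the region integral divided by the full normalization integral.
Let t = u/b; then A² and the length scale cancel, so P = ∫_{0}^{1.8} t^6·e^(-2·t) dt ÷ ∫_{0}^{∞} t^6·e^(-2·t) dt.
With ∫ t^6·e^(-2·t) dt = -(4·t^6 + 12·t^5 + 30·t^4 + 60·t^3 + 90·t^2 + 90·t + 45)·e^(-2·t)/8 + C, the region integral is ≈ 0.412163 and the full one is 45/8.
Taking the ratio, P = 0.073273.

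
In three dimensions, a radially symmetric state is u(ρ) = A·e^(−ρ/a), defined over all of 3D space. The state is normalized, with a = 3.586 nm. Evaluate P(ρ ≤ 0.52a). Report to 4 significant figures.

P ≈ 0.08780

Integrate the radial probability density 4πρ²|u|² over ρ ≤ 0.52a.
Normalization gives A² = 1/(π·a^3).
In terms of t = ρ/a (A², 4π and the length scale all cancel between numerator and denominator), P = [∫_{0}^{0.52} t^2·e^(-2·t) dt] / [∫_{0}^{∞} t^2·e^(-2·t) dt].
Using ∫ t^2·e^(-2·t) dt = -(2·t^2 + 2·t + 1)·e^(-2·t)/4, the numerator is 1/4 - 1613·e^(-26/25)/2500 and the denominator is 1/4.
The region integral divided by the full integral gives P = 0.087804.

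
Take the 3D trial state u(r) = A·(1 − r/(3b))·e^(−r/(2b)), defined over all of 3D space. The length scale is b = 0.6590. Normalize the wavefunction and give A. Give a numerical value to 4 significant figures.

The normalization condition is ∫|u|² 4πr² dr = 1 from 0 to ∞.
∫|u|² 4πr² dr = A²·(8·π·b^3/3).
Hence A² = 1/[8·π·b^3/3].
Substituting b = 0.6590 gives A² = 0.41709, so A = 0.64582.

A ≈ 0.6458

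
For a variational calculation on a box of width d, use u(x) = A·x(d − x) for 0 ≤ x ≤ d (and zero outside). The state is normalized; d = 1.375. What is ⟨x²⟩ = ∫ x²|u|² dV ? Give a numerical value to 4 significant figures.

⟨x^2⟩ ≈ 0.5402

The expectation value is the |u|²-weighted average of x^2: ∫ x^2|u|² dx.
Expanding the polynomial and integrating term by term, the ratio of the moment integral to the normalization integral gives ⟨x²⟩ = 2·d^2/7.
With d = 1.375, ⟨x^2⟩ = 0.54018.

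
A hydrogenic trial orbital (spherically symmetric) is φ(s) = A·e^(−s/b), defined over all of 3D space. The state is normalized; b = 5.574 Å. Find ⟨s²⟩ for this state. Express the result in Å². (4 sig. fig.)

By definition ⟨s²⟩ = ∫ s^2 |φ(s)|² 4πs² ds.
Since the A² factors cancel between numerator and denominator, ⟨s²⟩ = 3·b^2.
Putting b = 5.574 gives 93.208.

⟨s^2⟩ ≈ 93.21 Å^2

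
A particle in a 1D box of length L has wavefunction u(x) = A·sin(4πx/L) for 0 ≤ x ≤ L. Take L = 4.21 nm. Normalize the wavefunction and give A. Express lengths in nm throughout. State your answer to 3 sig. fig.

A ≈ 0.689 nm^(-1/2)

We need A² ∫|f|² dx = 1, taking the integral from 0 to L.
Using sin²θ = (1 − cos 2θ)/2, the integral (without the A² prefactor) comes out to L/2.
Hence A² = 1/[L/2].
Substituting L = 4.21 gives A² = 0.4751, so A = 0.6892.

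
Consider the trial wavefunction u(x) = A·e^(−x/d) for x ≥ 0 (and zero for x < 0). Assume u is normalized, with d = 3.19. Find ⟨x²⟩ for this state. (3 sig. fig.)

⟨x^2⟩ ≈ 5.09

The expectation value is the |u|²-weighted average of x^2: ∫ x^2|u|² dx.
With ∫₀^∞ x^2 e^(−αx) dx = 2!/α^3, since the A² factors cancel between numerator and denominator, ⟨x²⟩ = d^2/2.
With d = 3.19, ⟨x^2⟩ = 5.088.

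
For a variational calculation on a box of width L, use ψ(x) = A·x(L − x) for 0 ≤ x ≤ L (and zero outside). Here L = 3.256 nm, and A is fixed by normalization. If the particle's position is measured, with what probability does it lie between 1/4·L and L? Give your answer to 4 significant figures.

|ψ|² is the probability density, so P = ∫_{1/4·L}^{L} |ψ|² dx.
The normalization integral ∫|ψ|²dx over the whole domain equals L^5/30·A², and A² cancels in the ratio.
Substituting u = x/L, A² and the length scale cancel in the ratio: P = ∫_{1/4}^{1} u^2·(1 - u)^2 du / ∫_{0}^{1} u^2·(1 - u)^2 du.
An antiderivative of u^2·(1 - u)^2 is u^3·(6·u^2 - 15·u + 10)/30; evaluating from 1/4 to 1 gives 153/5120, while the full integral is 1/30.
Evaluating gives P = 459/512.

P ≈ 0.8965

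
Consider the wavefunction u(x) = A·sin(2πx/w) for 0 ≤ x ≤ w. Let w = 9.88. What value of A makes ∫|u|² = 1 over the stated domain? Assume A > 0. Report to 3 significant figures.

The normalization condition is ∫|u|² dx = 1 from 0 to w.
Using sin²θ = (1 − cos 2θ)/2, with u = A·sin(2πx/w), the integral evaluates to A²·[w/2].
Hence A² = 1/[w/2].
Plugging in w = 9.88 yields A = 0.4499.

A ≈ 0.450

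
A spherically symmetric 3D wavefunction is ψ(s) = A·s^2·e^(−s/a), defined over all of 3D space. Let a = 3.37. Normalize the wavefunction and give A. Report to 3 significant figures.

Require ∫ |ψ|² 4πs² ds = 1 over the whole domain.
Using ∫₀^∞ sⁿ e^(−αs) ds = n!/αⁿ⁺¹, ∫|ψ|² 4πs² ds = A²·(45·π·a^7/2).
So A² = (45·π·a^7/2)^(−1).
Substituting a = 3.37 gives A² = 0.000002866, so A = 0.001693.

A ≈ 0.00169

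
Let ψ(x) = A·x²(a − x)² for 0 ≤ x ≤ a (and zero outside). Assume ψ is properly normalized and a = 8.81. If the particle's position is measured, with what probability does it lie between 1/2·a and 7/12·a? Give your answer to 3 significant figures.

P ≈ 0.198

The probability is P = ∫ |ψ|² dx over [1/2·a, 7/12·a].
Since A² = 1/(a^9/630), this is the region integral divided by the full normalization integral.
Let u = x/a; then A² and the length scale cancel, so P = ∫_{1/2}^{7/12} u^4·(1 - u)^4 du ÷ ∫_{0}^{1} u^4·(1 - u)^4 du.
With ∫ u^4·(1 - u)^4 du = u^5·(70·u^4 - 315·u^3 + 540·u^2 - 420·u + 126)/630 + C, the region integral is ≈ 0.00031376 and the full one is 1/630.
Evaluating gives P = 0.1977.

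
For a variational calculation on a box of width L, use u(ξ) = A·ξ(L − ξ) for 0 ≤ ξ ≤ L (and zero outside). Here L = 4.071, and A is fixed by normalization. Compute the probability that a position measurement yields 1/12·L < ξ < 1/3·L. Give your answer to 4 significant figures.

The probability is P = ∫ |u|² dξ over [1/12·L, 1/3·L].
Since A² = 1/(L^5/30), this is the region integral divided by the full normalization integral.
Substituting t = ξ/L, A² and the length scale cancel in the ratio: P = ∫_{1/12}^{1/3} t^2·(1 - t)^2 dt / ∫_{0}^{1} t^2·(1 - t)^2 dt.
An antiderivative of t^2·(1 - t)^2 is t^3·(6·t^2 - 15·t + 10)/30; evaluating from 1/12 to 1/3 gives ≈ 0.00682629, while the full integral is 1/30.
Taking the ratio, P = 0.20479.

P ≈ 0.2048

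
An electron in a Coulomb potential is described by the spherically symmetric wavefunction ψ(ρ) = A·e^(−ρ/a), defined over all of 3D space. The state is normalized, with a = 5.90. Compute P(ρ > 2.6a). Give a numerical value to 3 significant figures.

P ≈ 0.109

Integrate the radial probability density 4πρ²|ψ|² over ρ > 2.6a.
Normalization gives A² = 1/(π·a^3).
Substituting u = ρ/a, A², 4π and the length scale all cancel in the ratio: P = ∫_{2.6}^{∞} u^2·e^(-2·u) du / ∫_{0}^{∞} u^2·e^(-2·u) du.
With ∫ u^2·e^(-2·u) du = -(2·u^2 + 2·u + 1)·e^(-2·u)/4 + C, the region integral is 493·e^(-26/5)/100 and the full one is 1/4.
This evaluates to P = 0.1088.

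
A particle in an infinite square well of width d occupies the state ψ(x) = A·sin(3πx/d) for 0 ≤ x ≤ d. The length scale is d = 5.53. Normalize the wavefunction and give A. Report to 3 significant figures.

Normalization requires ∫|ψ|² dx = 1, integrated from 0 to d.
Using sin²θ = (1 − cos 2θ)/2, ∫|ψ|² dx = A²·(d/2).
Substituting d = 5.53 gives A² = 0.3617, so A = 0.6014.

A ≈ 0.601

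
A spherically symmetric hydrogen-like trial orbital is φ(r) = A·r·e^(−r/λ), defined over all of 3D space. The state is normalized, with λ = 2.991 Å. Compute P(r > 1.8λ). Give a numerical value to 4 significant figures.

P ≈ 0.7064

Integrate the radial probability density 4πr²|φ|² over r > 1.8λ.
A² is fixed by ∫₀^∞ 4πr²|φ|² dr = 1, i.e. A² = (3·π·λ^5)^(−1).
Substituting u = r/λ, A², 4π and the length scale all cancel in the ratio: P = ∫_{1.8}^{∞} u^4·e^(-2·u) du / ∫_{0}^{∞} u^4·e^(-2·u) du.
With ∫ u^4·e^(-2·u) du = -(u^4/2 + u^3 + 3·u^2/2 + 3·u/2 + 3/4)·e^(-2·u) + C, the region integral is ≈ 0.529829 and the full one is 3/4.
Taking the ratio yields P = 0.70644.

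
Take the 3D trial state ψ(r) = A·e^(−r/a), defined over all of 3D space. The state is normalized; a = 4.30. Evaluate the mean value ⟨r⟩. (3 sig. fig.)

⟨r⟩ ≈ 6.45

By definition ⟨r⟩ = ∫ r |ψ(r)|² 4πr² dr.
Since the A² factors cancel between numerator and denominator, ⟨r⟩ = 3·a/2.
Putting a = 4.30 gives 6.450.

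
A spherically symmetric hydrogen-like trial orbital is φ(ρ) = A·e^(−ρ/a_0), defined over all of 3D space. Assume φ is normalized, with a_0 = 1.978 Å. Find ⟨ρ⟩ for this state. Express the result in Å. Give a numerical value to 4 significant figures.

⟨ρ⟩ ≈ 2.967 Å

By definition ⟨ρ⟩ = ∫ ρ |φ(ρ)|² 4πρ² dρ.
The ratio of the moment integral to the normalization integral gives ⟨ρ⟩ = 3·a_0/2.
Putting a_0 = 1.978 gives 2.9670.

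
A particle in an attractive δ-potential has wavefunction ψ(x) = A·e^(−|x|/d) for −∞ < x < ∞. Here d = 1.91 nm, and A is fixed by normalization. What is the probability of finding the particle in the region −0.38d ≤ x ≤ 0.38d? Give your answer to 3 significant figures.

P ≈ 0.532

P = ∫_{−0.38d}^{0.38d} |ψ(x)|² dx.
Since A² = 1/(d), this is the region integral divided by the full normalization integral.
Both integrals are even about x = 0, so only the x ≥ 0 halves are needed (the factors of 2 cancel). Substituting u = x/d, A² and the length scale cancel in the ratio: P = ∫_{0}^{0.38} e^(-2·u) du / ∫_{0}^{∞} e^(-2·u) du.
Using ∫ e^(-2·u) du = -e^(-2·u)/2, the numerator is 1/2 - e^(-19/25)/2 and the denominator is 1/2.
The result is P = 0.5323.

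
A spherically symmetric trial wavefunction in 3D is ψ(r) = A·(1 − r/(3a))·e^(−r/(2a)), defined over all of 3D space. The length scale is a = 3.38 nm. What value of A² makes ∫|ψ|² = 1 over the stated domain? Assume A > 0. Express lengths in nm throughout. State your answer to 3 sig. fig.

We need A² ∫|f|² 4πr² dr = 1, taking the integral from 0 to ∞.
In 3D with spherical symmetry the volume element is 4πr² dr.
Recall ∫₀^∞ r^m e^(−r/β) dr = m!·β^(m+1), ∫|ψ|² 4πr² dr = A²·(8·π·a^3/3).
So A² = (8·π·a^3/3)^(−1).
Substituting a = 3.38 gives A² = 0.003091, so A = 0.05560.

A^2 ≈ 0.00309 nm^(-3)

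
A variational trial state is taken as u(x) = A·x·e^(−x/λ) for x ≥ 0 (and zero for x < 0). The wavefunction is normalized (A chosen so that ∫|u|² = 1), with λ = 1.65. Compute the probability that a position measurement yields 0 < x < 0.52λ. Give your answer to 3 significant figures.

P ≈ 0.0878

|u|² is the probability density, so P = ∫_{0}^{0.52λ} |u|² dx.
With A² fixed by ∫|u|² = 1, i.e. A² = (λ^3/4)^(−1), substitute and integrate.
Substituting t = x/λ, A² and the length scale cancel in the ratio: P = ∫_{0}^{0.52} t^2·e^(-2·t) dt / ∫_{0}^{∞} t^2·e^(-2·t) dt.
An antiderivative of t^2·e^(-2·t) is -(2·t^2 + 2·t + 1)·e^(-2·t)/4; evaluating from 0 to 0.52 gives 1/4 - 1613·e^(-26/25)/2500, while the full integral is 1/4.
The result is P = 0.08780.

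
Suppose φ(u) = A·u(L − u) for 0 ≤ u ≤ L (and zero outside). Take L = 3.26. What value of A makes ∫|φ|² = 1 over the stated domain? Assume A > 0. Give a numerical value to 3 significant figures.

A ≈ 0.285

Require ∫ |φ|² du = 1 over the whole domain.
Expanding the polynomial and integrating term by term, the integral (without the A² prefactor) comes out to L^5/30.
So A² = (L^5/30)^(−1).
With L = 3.26: A² = 0.08148 and A = 0.2854.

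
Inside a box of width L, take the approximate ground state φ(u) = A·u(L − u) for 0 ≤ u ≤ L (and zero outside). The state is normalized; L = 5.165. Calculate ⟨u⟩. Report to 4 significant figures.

⟨u⟩ = ∫ u |φ|² du over the full domain.
Expanding the polynomial and integrating term by term, the ratio of the moment integral to the normalization integral gives ⟨u⟩ = L/2.
With L = 5.165, ⟨u⟩ = 2.5825.

⟨u⟩ ≈ 2.583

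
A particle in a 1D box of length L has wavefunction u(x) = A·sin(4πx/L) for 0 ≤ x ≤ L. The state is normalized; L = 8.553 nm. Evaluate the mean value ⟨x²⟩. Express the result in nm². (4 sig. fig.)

The expectation value is the |u|²-weighted average of x^2: ∫ x^2|u|² dx.
Using sin²θ = (1 − cos 2θ)/2, since the A² factors cancel between numerator and denominator, ⟨x²⟩ = -L^2/(32·π^2) + L^2/3.
Putting L = 8.553 gives 24.153.

⟨x^2⟩ ≈ 24.15 nm^2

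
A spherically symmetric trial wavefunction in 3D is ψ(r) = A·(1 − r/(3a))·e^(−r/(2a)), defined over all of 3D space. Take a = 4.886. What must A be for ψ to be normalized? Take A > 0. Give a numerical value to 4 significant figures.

The normalization condition is ∫|ψ|² 4πr² dr = 1 from 0 to ∞.
The angular integral contributes 4π, leaving ∫₀^∞ r²|ψ|² dr.
The integral (without the A² prefactor) comes out to 8·π·a^3/3.
Setting this equal to 1 gives A² = 1/(8·π·a^3/3).
Plugging in a = 4.886 yields A = 0.031990.

A ≈ 0.03199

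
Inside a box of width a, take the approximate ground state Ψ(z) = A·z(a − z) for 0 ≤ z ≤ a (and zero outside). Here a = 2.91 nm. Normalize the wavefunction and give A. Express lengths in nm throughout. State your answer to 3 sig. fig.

A ≈ 0.379 nm^(-5/2)

Require ∫ |Ψ|² dz = 1 over the whole domain.
∫|Ψ|² dz = A²·(a^5/30).
Substituting a = 2.91 gives A² = 0.1438, so A = 0.3792.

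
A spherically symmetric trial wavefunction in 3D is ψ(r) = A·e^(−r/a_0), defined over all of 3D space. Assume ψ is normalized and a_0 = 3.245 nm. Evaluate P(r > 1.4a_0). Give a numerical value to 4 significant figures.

With dV = 4πr²dr, the probability is ∫|ψ|² dV over r > 1.4a_0.
A² is fixed by ∫₀^∞ 4πr²|ψ|² dr = 1, i.e. A² = (π·a_0^3)^(−1).
Let u = r/a_0; then A², 4π and the length scale all cancel, so P = ∫_{1.4}^{∞} u^2·e^(-2·u) du ÷ ∫_{0}^{∞} u^2·e^(-2·u) du.
Using ∫ u^2·e^(-2·u) du = -(2·u^2 + 2·u + 1)·e^(-2·u)/4, the numerator is 193·e^(-14/5)/100 and the denominator is 1/4.
Taking the ratio yields P = 0.46945.

P ≈ 0.4695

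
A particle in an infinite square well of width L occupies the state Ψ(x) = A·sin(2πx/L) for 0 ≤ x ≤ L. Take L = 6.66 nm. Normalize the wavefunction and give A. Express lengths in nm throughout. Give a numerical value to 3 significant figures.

A ≈ 0.548 nm^(-1/2)

Require ∫ |Ψ|² dx = 1 over the whole domain.
With ∫₀^L sin²(nπx/L) dx = L/2, carrying out the integral gives A² · L/2.
Setting this equal to 1 gives A² = 1/(L/2).
With L = 6.66: A² = 0.3003 and A = 0.5480.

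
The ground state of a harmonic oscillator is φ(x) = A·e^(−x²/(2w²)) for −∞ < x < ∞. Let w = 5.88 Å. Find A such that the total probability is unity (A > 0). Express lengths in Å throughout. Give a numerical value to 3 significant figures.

We need A² ∫|f|² dx = 1, taking the integral from −∞ to ∞.
With φ = A·e^(−x²/(2w²)), the integral evaluates to A²·[√(π)·w].
Hence A² = 1/[√(π)·w].
Plugging in w = 5.88 yields A = 0.3098.

A ≈ 0.310 Å^(-1/2)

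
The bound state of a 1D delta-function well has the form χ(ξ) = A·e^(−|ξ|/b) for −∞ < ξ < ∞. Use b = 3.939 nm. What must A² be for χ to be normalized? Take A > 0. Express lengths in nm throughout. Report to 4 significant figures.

A^2 ≈ 0.2539 nm^(-1)

Normalization requires ∫|χ|² dξ = 1, integrated from −∞ to ∞.
∫|χ|² dξ = A²·(b).
Hence A² = 1/[b].
With b = 3.939: A² = 0.25387 and A = 0.50386.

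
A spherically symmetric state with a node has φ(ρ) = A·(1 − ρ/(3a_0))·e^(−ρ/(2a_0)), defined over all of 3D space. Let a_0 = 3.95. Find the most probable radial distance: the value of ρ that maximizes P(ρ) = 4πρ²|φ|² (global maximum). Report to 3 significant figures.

ρ ≈ 3.95

Differentiate P(ρ) = 4πρ²|φ|² with respect to ρ and set to zero.
Solving yields ρ = a_0.
With a_0 = 3.95, the most probable radial distance is 3.950.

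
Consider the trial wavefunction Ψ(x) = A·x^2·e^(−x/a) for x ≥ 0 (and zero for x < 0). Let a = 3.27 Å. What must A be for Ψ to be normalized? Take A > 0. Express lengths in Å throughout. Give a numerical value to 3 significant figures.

A ≈ 0.0597 Å^(-5/2)

We need A² ∫|f|² dx = 1, taking the integral from 0 to ∞.
Using ∫₀^∞ xⁿ e^(−αx) dx = n!/αⁿ⁺¹, with Ψ = A·x^2·e^(−x/a), the integral evaluates to A²·[3·a^5/4].
So A² = (3·a^5/4)^(−1).
With a = 3.27: A² = 0.003566 and A = 0.05972.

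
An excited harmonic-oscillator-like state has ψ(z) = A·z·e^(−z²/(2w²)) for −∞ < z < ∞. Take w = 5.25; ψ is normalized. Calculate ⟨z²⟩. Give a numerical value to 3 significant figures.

⟨z^2⟩ ≈ 41.3

By definition ⟨z²⟩ = ∫ z^2 |ψ(z)|² dz.
Evaluating both integrals, ⟨z²⟩ = 3·w^2/2.
With w = 5.25, ⟨z^2⟩ = 41.34.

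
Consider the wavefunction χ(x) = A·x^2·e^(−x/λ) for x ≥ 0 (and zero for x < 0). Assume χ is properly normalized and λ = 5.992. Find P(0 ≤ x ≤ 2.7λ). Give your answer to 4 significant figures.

The probability is P = ∫ |χ|² dx over [0, 2.7λ].
Since A² = 1/(3·λ^5/4), this is the region integral divided by the full normalization integral.
Substituting u = x/λ, A² and the length scale cancel in the ratio: P = ∫_{0}^{2.7} u^4·e^(-2·u) du / ∫_{0}^{∞} u^4·e^(-2·u) du.
An antiderivative of u^4·e^(-2·u) is -(u^4/2 + u^3 + 3·u^2/2 + 3·u/2 + 3/4)·e^(-2·u); evaluating from 0 to 2.7 gives ≈ 0.470017, while the full integral is 3/4.
This works out to P = 0.62669.

P ≈ 0.6267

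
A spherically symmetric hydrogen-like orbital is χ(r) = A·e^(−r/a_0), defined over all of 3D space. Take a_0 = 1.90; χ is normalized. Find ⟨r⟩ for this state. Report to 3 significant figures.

⟨r⟩ = ∫ r |χ|² 4πr² dr over the full domain.
Recall ∫₀^∞ r^m e^(−r/β) dr = m!·β^(m+1), since the A² factors cancel between numerator and denominator, ⟨r⟩ = 3·a_0/2.
Putting a_0 = 1.90 gives 2.850.

⟨r⟩ ≈ 2.85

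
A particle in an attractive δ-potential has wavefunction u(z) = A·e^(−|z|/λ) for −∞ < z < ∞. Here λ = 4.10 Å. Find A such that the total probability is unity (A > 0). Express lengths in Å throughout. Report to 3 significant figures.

A ≈ 0.494 Å^(-1/2)

Normalization requires ∫|u|² dz = 1, integrated from −∞ to ∞.
With ∫₀^∞ z^0 e^(−αz) dz = 0!/α^1, with u = A·e^(−|z|/λ), the integral evaluates to A²·[λ].
With λ = 4.10: A² = 0.2439 and A = 0.4939.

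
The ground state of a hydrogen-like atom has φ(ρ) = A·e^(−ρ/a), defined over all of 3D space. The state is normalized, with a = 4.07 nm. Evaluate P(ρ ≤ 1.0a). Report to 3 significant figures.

P ≈ 0.323

With dV = 4πρ²dρ, the probability is ∫|φ|² dV over ρ ≤ 1.0a.
The full normalization integral is A²·[π·a^3] = 1, fixing A².
In terms of u = ρ/a (A², 4π and the length scale all cancel between numerator and denominator), P = [∫_{0}^{1.0} u^2·e^(-2·u) du] / [∫_{0}^{∞} u^2·e^(-2·u) du].
Using ∫ u^2·e^(-2·u) du = -(2·u^2 + 2·u + 1)·e^(-2·u)/4, the numerator is 1/4 - 5·e^(-2)/4 and the denominator is 1/4.
The region integral divided by the full integral gives P = 0.3233.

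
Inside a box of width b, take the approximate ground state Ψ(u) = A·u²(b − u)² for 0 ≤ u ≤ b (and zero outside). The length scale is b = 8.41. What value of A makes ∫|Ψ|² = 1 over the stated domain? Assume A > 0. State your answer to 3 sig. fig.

We need A² ∫|f|² du = 1, taking the integral from 0 to b.
∫|Ψ|² du = A²·(b^9/630).
Hence A² = 1/[b^9/630].
Substituting b = 8.41 gives A² = 0.000002993, so A = 0.001730.

A ≈ 0.00173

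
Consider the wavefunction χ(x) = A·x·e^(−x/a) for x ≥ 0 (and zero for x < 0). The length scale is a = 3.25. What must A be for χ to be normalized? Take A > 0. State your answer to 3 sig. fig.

Require ∫ |χ|² dx = 1 over the whole domain.
With ∫₀^∞ x^2 e^(−αx) dx = 2!/α^3, carrying out the integral gives A² · a^3/4.
Hence A² = 1/[a^3/4].
With a = 3.25: A² = 0.1165 and A = 0.3414.

A ≈ 0.341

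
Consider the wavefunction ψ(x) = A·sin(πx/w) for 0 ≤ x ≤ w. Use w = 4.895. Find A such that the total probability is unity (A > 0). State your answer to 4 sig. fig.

A ≈ 0.6392

The normalization condition is ∫|ψ|² dx = 1 from 0 to w.
Carrying out the integral gives A² · w/2.
So A² = (w/2)^(−1).
Substituting w = 4.895 gives A² = 0.40858, so A = 0.63920.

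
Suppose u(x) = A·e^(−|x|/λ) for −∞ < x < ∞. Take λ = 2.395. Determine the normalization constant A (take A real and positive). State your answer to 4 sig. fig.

Normalization requires ∫|u|² dx = 1, integrated from −∞ to ∞.
Using ∫₀^∞ xⁿ e^(−αx) dx = n!/αⁿ⁺¹, the integral (without the A² prefactor) comes out to λ.
Setting this equal to 1 gives A² = 1/(λ).
With λ = 2.395: A² = 0.41754 and A = 0.64617.

A ≈ 0.6462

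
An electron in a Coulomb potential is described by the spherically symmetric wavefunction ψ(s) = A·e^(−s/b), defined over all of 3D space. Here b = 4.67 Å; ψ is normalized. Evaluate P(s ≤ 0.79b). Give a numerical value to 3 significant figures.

With dV = 4πs²ds, the probability is ∫|ψ|² dV over s ≤ 0.79b.
The full normalization integral is A²·[π·b^3] = 1, fixing A².
In terms of u = s/b (A², 4π and the length scale all cancel between numerator and denominator), P = [∫_{0}^{0.79} u^2·e^(-2·u) du] / [∫_{0}^{∞} u^2·e^(-2·u) du].
An antiderivative of u^2·e^(-2·u) is -(2·u^2 + 2·u + 1)·e^(-2·u)/4; evaluating from 0 to 0.79 gives ≈ 0.052872, while the full integral is 1/4.
This evaluates to P = 0.2115.

P ≈ 0.211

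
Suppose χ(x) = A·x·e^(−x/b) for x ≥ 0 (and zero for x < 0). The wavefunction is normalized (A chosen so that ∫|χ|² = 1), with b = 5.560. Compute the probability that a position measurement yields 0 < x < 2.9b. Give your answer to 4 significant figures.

P = ∫_{0}^{2.9b} |χ(x)|² dx.
With A² fixed by ∫|χ|² = 1, i.e. A² = (b^3/4)^(−1), substitute and integrate.
Let u = x/b; then A² and the length scale cancel, so P = ∫_{0}^{2.9} u^2·e^(-2·u) du ÷ ∫_{0}^{∞} u^2·e^(-2·u) du.
An antiderivative of u^2·e^(-2·u) is -(2·u^2 + 2·u + 1)·e^(-2·u)/4; evaluating from 0 to 2.9 gives 1/4 - 1181·e^(-29/5)/200, while the full integral is 1/4.
This works out to P = 0.92849.

P ≈ 0.9285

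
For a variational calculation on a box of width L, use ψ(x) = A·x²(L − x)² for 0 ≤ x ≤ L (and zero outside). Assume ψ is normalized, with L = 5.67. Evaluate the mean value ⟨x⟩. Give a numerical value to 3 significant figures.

⟨x⟩ ≈ 2.84

The expectation value is the |ψ|²-weighted average of x: ∫ x|ψ|² dx.
Evaluating both integrals, ⟨x⟩ = L/2.
Putting L = 5.67 gives 2.835.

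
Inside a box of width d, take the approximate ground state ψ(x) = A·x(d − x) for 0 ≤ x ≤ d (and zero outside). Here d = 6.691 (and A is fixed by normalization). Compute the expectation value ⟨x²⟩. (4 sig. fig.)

⟨x^2⟩ ≈ 12.79

⟨x²⟩ = ∫ x^2 |ψ|² dx over the full domain.
Evaluating both integrals, ⟨x²⟩ = 2·d^2/7.
Putting d = 6.691 gives 12.791.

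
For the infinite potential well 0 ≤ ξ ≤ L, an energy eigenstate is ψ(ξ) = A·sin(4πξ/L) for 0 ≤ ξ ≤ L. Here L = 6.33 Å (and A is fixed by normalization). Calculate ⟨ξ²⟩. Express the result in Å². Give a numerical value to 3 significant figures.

⟨ξ^2⟩ ≈ 13.2 Å^2

By definition ⟨ξ²⟩ = ∫ ξ^2 |ψ(ξ)|² dξ.
Since the A² factors cancel between numerator and denominator, ⟨ξ²⟩ = -L^2/(32·π^2) + L^2/3.
With L = 6.33, ⟨ξ^2⟩ = 13.23.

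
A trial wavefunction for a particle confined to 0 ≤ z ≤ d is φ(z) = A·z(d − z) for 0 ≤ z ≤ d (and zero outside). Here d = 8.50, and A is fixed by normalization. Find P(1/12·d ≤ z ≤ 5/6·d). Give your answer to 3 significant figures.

P ≈ 0.959

The probability is P = ∫ |φ|² dz over [1/12·d, 5/6·d].
The normalization integral ∫|φ|²dz over the whole domain equals d^5/30·A², and A² cancels in the ratio.
Substituting u = z/d, A² and the length scale cancel in the ratio: P = ∫_{1/12}^{5/6} u^2·(1 - u)^2 du / ∫_{0}^{1} u^2·(1 - u)^2 du.
With ∫ u^2·(1 - u)^2 du = u^3·(6·u^2 - 15·u + 10)/30 + C, the region integral is ≈ 0.031981 and the full one is 1/30.
This works out to P = 4421/4608.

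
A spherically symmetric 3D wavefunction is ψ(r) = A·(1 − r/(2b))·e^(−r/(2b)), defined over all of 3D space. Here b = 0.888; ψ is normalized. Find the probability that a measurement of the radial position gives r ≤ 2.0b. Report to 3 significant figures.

P ≈ 0.0527

P = ∫ |ψ|² 4πr² dr over r ≤ 2.0b.
A² is fixed by ∫₀^∞ 4πr²|ψ|² dr = 1, i.e. A² = (8·π·b^3)^(−1).
Substituting u = r/b, A², 4π and the length scale all cancel in the ratio: P = ∫_{0}^{2.0} u^2·(1 - u/2)^2·e^(-u) du / ∫_{0}^{∞} u^2·(1 - u/2)^2·e^(-u) du.
With ∫ u^2·(1 - u/2)^2·e^(-u) du = -(u^4/4 + u^2 + 2·u + 2)·e^(-u) + C, the region integral is 2 - 14·e^(-2) and the full one is 2.
Taking the ratio yields P = 0.05265.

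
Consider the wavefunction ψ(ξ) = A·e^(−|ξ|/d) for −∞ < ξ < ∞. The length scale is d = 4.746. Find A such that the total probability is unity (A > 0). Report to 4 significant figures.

A ≈ 0.4590

We need A² ∫|f|² dξ = 1, taking the integral from −∞ to ∞.
With ∫₀^∞ ξ^0 e^(−αξ) dξ = 0!/α^1, ∫|ψ|² dξ = A²·(d).
Hence A² = 1/[d].
With d = 4.746: A² = 0.21070 and A = 0.45902.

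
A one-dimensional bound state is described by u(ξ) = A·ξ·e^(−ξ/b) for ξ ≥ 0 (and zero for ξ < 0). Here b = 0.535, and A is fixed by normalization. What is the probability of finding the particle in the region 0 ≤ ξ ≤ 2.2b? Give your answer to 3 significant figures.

P ≈ 0.815

The probability is P = ∫ |u|² dξ over [0, 2.2b].
With A² fixed by ∫|u|² = 1, i.e. A² = (b^3/4)^(−1), substitute and integrate.
In terms of t = ξ/b (A² and the length scale cancel between numerator and denominator), P = [∫_{0}^{2.2} t^2·e^(-2·t) dt] / [∫_{0}^{∞} t^2·e^(-2·t) dt].
Using ∫ t^2·e^(-2·t) dt = -(2·t^2 + 2·t + 1)·e^(-2·t)/4, the numerator is 1/4 - 377·e^(-22/5)/100 and the denominator is 1/4.
Taking the ratio, P = 0.8149.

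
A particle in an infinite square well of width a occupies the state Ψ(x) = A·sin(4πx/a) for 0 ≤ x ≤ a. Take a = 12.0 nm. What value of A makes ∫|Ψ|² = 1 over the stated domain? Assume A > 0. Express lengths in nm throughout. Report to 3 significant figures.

A ≈ 0.408 nm^(-1/2)

The normalization condition is ∫|Ψ|² dx = 1 from 0 to a.
Carrying out the integral gives A² · a/2.
So A² = (a/2)^(−1).
With a = 12.0: A² = 0.1667 and A = 0.4082.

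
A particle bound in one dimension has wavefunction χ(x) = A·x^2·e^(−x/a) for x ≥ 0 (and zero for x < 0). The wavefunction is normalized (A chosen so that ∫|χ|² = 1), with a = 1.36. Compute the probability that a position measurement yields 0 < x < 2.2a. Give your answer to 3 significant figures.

The probability is P = ∫ |χ|² dx over [0, 2.2a].
Since A² = 1/(3·a^5/4), this is the region integral divided by the full normalization integral.
Substituting u = x/a, A² and the length scale cancel in the ratio: P = ∫_{0}^{2.2} u^4·e^(-2·u) du / ∫_{0}^{∞} u^4·e^(-2·u) du.
With ∫ u^4·e^(-2·u) du = -(u^4/2 + u^3 + 3·u^2/2 + 3·u/2 + 3/4)·e^(-2·u) + C, the region integral is ≈ 0.33661 and the full one is 3/4.
This works out to P = 0.4488.

P ≈ 0.449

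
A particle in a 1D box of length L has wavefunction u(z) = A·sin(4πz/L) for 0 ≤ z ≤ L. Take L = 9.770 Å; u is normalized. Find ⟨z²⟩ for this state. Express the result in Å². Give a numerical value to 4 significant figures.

⟨z²⟩ = ∫ z^2 |u|² dz over the full domain.
With ∫₀^L sin²(nπz/L) dz = L/2, since the A² factors cancel between numerator and denominator, ⟨z²⟩ = -L^2/(32·π^2) + L^2/3.
With L = 9.770, ⟨z^2⟩ = 31.515.

⟨z^2⟩ ≈ 31.52 Å^2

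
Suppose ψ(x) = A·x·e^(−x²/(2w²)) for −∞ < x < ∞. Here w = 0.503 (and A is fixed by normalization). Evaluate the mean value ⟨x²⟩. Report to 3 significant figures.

⟨x^2⟩ ≈ 0.380

The expectation value is the |ψ|²-weighted average of x^2: ∫ x^2|ψ|² dx.
With ∫_{−∞}^{∞} x^(2m) e^(−αx²) dx = (2m−1)!!·√π / (2^m α^(m+1/2)), since the A² factors cancel between numerator and denominator, ⟨x²⟩ = 3·w^2/2.
With w = 0.503, ⟨x^2⟩ = 0.3795.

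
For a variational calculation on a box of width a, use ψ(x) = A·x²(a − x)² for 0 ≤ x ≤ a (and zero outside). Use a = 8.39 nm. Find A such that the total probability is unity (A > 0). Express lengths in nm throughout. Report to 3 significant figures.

The normalization condition is ∫|ψ|² dx = 1 from 0 to a.
The integral (without the A² prefactor) comes out to a^9/630.
Setting this equal to 1 gives A² = 1/(a^9/630).
Substituting a = 8.39 gives A² = 0.000003058, so A = 0.001749.

A ≈ 0.00175 nm^(-9/2)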